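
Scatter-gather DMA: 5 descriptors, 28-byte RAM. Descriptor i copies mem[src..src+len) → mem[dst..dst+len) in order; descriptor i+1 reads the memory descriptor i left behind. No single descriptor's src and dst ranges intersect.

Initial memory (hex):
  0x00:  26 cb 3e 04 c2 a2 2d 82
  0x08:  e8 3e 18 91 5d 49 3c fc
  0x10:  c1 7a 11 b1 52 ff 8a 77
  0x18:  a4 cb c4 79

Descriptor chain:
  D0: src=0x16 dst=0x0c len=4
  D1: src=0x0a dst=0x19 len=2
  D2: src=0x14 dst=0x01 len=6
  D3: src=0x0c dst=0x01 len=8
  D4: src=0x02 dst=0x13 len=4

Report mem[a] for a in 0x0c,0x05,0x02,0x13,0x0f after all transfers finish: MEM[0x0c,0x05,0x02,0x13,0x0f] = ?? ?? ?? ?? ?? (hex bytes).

MEM[0x0c,0x05,0x02,0x13,0x0f] = 8a c1 77 77 cb

[0] 0x16->0x0c len=4 : 8a 77 a4 cb
[1] 0x0a->0x19 len=2 : 18 91
[2] 0x14->0x01 len=6 : 52 ff 8a 77 a4 18
[3] 0x0c->0x01 len=8 : 8a 77 a4 cb c1 7a 11 b1
[4] 0x02->0x13 len=4 : 77 a4 cb c1
query mem[0x0c]=0x8a, mem[0x05]=0xc1, mem[0x02]=0x77, mem[0x13]=0x77, mem[0x0f]=0xcb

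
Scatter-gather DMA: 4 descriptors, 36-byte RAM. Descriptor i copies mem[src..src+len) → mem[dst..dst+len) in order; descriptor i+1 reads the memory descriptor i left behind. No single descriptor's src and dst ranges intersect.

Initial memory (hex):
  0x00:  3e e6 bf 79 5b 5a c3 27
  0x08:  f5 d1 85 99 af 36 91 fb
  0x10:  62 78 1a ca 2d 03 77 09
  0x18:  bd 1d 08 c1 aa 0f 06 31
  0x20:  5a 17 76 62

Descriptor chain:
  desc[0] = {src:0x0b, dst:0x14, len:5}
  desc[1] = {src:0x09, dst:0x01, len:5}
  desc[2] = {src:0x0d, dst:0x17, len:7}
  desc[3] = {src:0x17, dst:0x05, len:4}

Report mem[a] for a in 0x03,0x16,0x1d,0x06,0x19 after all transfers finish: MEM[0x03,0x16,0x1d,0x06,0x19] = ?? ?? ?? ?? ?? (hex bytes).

MEM[0x03,0x16,0x1d,0x06,0x19] = 99 36 ca 91 fb

[0] 0x0b->0x14 len=5 : 99 af 36 91 fb
[1] 0x09->0x01 len=5 : d1 85 99 af 36
[2] 0x0d->0x17 len=7 : 36 91 fb 62 78 1a ca
[3] 0x17->0x05 len=4 : 36 91 fb 62
query mem[0x03]=0x99, mem[0x16]=0x36, mem[0x1d]=0xca, mem[0x06]=0x91, mem[0x19]=0xfb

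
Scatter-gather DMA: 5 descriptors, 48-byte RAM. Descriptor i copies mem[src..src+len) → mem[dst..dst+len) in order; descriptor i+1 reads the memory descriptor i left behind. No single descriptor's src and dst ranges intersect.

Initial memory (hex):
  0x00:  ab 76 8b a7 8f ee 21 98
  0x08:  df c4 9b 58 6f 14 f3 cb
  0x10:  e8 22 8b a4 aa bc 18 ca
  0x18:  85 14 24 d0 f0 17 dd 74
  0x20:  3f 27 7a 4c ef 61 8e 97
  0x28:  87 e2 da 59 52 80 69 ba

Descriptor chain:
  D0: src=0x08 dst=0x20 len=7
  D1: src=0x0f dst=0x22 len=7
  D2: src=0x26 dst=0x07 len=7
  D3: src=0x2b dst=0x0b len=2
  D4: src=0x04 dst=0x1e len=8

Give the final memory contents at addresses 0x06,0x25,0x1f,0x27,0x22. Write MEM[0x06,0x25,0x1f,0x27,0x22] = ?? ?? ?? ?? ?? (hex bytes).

  after D0: wrote 7B at 0x20 = dfc49b586f14f3
  after D1: wrote 7B at 0x22 = cbe8228ba4aabc
  after D2: wrote 7B at 0x07 = a4aabce2da5952
  after D3: wrote 2B at 0x0b = 5952
  after D4: wrote 8B at 0x1e = 8fee21a4aabce259
query mem[0x06]=0x21, mem[0x25]=0x59, mem[0x1f]=0xee, mem[0x27]=0xaa, mem[0x22]=0xaa

MEM[0x06,0x25,0x1f,0x27,0x22] = 21 59 ee aa aa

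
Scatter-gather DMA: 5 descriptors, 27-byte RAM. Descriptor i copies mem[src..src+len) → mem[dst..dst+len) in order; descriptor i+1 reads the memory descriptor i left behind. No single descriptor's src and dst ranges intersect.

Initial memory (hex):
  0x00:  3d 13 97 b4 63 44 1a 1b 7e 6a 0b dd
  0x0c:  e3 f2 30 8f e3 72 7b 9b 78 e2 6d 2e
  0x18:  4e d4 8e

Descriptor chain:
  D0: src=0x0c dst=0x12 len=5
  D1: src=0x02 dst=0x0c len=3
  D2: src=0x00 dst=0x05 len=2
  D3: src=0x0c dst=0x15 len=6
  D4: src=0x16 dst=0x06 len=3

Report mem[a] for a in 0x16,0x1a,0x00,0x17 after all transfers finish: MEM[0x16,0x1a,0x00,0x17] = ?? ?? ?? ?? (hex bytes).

MEM[0x16,0x1a,0x00,0x17] = b4 72 3d 63

#0 dst[0x12+5] := {0xe3,0xf2,0x30,0x8f,0xe3}
#1 dst[0x0c+3] := {0x97,0xb4,0x63}
#2 dst[0x05+2] := {0x3d,0x13}
#3 dst[0x15+6] := {0x97,0xb4,0x63,0x8f,0xe3,0x72}
#4 dst[0x06+3] := {0xb4,0x63,0x8f}
query mem[0x16]=0xb4, mem[0x1a]=0x72, mem[0x00]=0x3d, mem[0x17]=0x63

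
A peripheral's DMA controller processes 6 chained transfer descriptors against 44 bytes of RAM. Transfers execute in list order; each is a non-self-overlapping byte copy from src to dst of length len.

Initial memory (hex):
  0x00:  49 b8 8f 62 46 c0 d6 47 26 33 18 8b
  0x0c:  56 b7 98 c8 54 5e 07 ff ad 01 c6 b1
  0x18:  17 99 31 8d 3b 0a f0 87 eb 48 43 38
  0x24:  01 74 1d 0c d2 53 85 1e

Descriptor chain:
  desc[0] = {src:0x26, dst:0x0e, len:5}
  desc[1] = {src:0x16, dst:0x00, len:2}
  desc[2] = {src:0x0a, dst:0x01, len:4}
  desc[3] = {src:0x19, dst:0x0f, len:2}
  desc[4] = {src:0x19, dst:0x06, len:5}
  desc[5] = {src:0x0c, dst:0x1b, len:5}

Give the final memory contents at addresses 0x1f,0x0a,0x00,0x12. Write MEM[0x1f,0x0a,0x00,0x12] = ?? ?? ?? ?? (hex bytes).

MEM[0x1f,0x0a,0x00,0x12] = 31 0a c6 85

  after D0: wrote 5B at 0x0e = 1d0cd25385
  after D1: wrote 2B at 0x00 = c6b1
  after D2: wrote 4B at 0x01 = 188b56b7
  after D3: wrote 2B at 0x0f = 9931
  after D4: wrote 5B at 0x06 = 99318d3b0a
  after D5: wrote 5B at 0x1b = 56b71d9931
query mem[0x1f]=0x31, mem[0x0a]=0x0a, mem[0x00]=0xc6, mem[0x12]=0x85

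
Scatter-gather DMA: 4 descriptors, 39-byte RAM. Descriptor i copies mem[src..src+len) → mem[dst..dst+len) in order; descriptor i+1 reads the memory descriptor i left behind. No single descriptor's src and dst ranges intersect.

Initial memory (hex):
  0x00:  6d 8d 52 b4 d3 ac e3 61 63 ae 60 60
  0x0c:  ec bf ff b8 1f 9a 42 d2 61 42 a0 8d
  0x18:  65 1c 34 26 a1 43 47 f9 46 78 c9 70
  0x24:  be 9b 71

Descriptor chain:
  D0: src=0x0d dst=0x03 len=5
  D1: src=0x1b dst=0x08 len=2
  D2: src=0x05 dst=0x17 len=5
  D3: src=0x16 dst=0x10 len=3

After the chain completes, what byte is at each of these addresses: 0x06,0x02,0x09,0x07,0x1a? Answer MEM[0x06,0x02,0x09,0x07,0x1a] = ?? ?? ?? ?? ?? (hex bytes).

MEM[0x06,0x02,0x09,0x07,0x1a] = 1f 52 a1 9a 26

D0: mem[0x03..0x07] <- [bf ff b8 1f 9a]
D1: mem[0x08..0x09] <- [26 a1]
D2: mem[0x17..0x1b] <- [b8 1f 9a 26 a1]
D3: mem[0x10..0x12] <- [a0 b8 1f]
query mem[0x06]=0x1f, mem[0x02]=0x52, mem[0x09]=0xa1, mem[0x07]=0x9a, mem[0x1a]=0x26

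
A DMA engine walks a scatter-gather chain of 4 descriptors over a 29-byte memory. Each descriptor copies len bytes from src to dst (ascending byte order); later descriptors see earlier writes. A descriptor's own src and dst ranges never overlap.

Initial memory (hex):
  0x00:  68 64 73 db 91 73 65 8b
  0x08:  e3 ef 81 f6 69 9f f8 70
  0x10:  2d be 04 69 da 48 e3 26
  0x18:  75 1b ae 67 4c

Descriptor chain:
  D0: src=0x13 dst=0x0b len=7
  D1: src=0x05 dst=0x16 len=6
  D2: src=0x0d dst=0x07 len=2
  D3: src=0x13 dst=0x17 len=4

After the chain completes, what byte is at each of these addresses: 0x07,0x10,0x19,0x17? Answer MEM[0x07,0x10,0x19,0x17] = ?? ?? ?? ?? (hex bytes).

#0 dst[0x0b+7] := {0x69,0xda,0x48,0xe3,0x26,0x75,0x1b}
#1 dst[0x16+6] := {0x73,0x65,0x8b,0xe3,0xef,0x81}
#2 dst[0x07+2] := {0x48,0xe3}
#3 dst[0x17+4] := {0x69,0xda,0x48,0x73}
query mem[0x07]=0x48, mem[0x10]=0x75, mem[0x19]=0x48, mem[0x17]=0x69

MEM[0x07,0x10,0x19,0x17] = 48 75 48 69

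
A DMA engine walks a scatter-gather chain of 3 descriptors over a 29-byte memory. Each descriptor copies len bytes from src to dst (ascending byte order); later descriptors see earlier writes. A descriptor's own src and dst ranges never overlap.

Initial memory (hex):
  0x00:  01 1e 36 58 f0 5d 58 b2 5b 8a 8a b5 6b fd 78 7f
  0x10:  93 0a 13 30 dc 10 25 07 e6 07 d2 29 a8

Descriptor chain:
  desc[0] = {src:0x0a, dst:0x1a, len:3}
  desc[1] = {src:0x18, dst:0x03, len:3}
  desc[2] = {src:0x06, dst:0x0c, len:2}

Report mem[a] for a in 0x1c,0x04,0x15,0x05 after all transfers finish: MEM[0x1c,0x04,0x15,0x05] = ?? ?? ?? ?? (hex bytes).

MEM[0x1c,0x04,0x15,0x05] = 6b 07 10 8a

[0] 0x0a->0x1a len=3 : 8a b5 6b
[1] 0x18->0x03 len=3 : e6 07 8a
[2] 0x06->0x0c len=2 : 58 b2
query mem[0x1c]=0x6b, mem[0x04]=0x07, mem[0x15]=0x10, mem[0x05]=0x8a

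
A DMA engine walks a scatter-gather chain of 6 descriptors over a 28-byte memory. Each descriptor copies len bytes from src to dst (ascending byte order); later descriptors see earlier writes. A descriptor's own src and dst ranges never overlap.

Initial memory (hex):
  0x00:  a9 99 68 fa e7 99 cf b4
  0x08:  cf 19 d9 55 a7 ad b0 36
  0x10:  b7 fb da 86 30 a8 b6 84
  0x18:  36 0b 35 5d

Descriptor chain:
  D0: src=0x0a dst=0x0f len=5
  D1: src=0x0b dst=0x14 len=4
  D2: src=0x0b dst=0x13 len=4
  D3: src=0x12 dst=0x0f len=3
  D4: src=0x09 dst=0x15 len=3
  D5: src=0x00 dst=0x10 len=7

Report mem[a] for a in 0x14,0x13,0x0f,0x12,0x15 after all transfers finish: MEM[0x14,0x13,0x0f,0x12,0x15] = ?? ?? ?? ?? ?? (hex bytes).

MEM[0x14,0x13,0x0f,0x12,0x15] = e7 fa ad 68 99

[0] 0x0a->0x0f len=5 : d9 55 a7 ad b0
[1] 0x0b->0x14 len=4 : 55 a7 ad b0
[2] 0x0b->0x13 len=4 : 55 a7 ad b0
[3] 0x12->0x0f len=3 : ad 55 a7
[4] 0x09->0x15 len=3 : 19 d9 55
[5] 0x00->0x10 len=7 : a9 99 68 fa e7 99 cf
query mem[0x14]=0xe7, mem[0x13]=0xfa, mem[0x0f]=0xad, mem[0x12]=0x68, mem[0x15]=0x99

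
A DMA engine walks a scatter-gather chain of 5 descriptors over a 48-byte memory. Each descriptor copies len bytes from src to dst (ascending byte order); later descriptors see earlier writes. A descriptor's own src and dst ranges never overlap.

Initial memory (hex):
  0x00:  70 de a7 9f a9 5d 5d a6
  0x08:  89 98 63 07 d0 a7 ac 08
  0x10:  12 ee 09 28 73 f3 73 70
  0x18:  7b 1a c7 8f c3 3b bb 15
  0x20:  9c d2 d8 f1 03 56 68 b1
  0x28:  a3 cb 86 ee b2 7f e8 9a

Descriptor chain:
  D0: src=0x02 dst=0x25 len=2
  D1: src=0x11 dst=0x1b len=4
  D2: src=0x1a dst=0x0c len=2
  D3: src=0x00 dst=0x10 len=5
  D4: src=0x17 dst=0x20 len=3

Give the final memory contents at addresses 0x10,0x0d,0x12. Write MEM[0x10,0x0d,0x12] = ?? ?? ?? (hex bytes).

  after D0: wrote 2B at 0x25 = a79f
  after D1: wrote 4B at 0x1b = ee092873
  after D2: wrote 2B at 0x0c = c7ee
  after D3: wrote 5B at 0x10 = 70dea79fa9
  after D4: wrote 3B at 0x20 = 707b1a
query mem[0x10]=0x70, mem[0x0d]=0xee, mem[0x12]=0xa7

MEM[0x10,0x0d,0x12] = 70 ee a7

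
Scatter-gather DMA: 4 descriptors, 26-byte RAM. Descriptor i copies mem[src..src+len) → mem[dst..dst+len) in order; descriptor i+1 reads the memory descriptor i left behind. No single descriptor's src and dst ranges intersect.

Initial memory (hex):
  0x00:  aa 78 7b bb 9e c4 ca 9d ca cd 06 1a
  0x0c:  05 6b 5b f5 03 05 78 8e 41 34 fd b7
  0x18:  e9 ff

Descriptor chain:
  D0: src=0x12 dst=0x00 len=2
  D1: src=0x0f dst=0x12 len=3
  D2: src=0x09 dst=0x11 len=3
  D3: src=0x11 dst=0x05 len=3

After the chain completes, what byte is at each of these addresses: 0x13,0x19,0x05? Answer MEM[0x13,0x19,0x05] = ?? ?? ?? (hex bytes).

MEM[0x13,0x19,0x05] = 1a ff cd

[0] 0x12->0x00 len=2 : 78 8e
[1] 0x0f->0x12 len=3 : f5 03 05
[2] 0x09->0x11 len=3 : cd 06 1a
[3] 0x11->0x05 len=3 : cd 06 1a
query mem[0x13]=0x1a, mem[0x19]=0xff, mem[0x05]=0xcd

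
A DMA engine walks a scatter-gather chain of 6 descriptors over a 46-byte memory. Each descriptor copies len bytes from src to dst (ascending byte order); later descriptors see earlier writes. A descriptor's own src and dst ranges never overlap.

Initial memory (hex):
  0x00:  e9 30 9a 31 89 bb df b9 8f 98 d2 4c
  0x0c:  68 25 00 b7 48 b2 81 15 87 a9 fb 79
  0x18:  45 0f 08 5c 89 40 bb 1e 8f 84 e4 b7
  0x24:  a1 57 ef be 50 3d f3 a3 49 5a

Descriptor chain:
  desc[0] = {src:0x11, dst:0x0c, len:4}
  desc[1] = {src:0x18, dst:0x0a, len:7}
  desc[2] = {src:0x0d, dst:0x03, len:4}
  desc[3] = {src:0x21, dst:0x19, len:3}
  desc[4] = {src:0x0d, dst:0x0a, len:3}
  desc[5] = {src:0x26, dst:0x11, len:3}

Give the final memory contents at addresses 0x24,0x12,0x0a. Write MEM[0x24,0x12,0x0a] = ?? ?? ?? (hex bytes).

MEM[0x24,0x12,0x0a] = a1 be 5c

  after D0: wrote 4B at 0x0c = b2811587
  after D1: wrote 7B at 0x0a = 450f085c8940bb
  after D2: wrote 4B at 0x03 = 5c8940bb
  after D3: wrote 3B at 0x19 = 84e4b7
  after D4: wrote 3B at 0x0a = 5c8940
  after D5: wrote 3B at 0x11 = efbe50
query mem[0x24]=0xa1, mem[0x12]=0xbe, mem[0x0a]=0x5c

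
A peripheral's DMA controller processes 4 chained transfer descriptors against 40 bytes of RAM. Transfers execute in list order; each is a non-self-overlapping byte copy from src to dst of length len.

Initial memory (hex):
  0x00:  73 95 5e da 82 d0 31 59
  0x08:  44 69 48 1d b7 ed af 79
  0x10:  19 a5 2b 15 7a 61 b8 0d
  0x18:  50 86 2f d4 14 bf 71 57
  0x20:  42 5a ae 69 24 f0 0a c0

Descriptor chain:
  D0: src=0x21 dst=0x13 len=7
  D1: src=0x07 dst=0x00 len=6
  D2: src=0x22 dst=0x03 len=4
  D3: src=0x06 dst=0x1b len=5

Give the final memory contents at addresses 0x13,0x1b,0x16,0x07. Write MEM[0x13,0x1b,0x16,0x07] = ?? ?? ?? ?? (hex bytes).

  after D0: wrote 7B at 0x13 = 5aae6924f00ac0
  after D1: wrote 6B at 0x00 = 594469481db7
  after D2: wrote 4B at 0x03 = ae6924f0
  after D3: wrote 5B at 0x1b = f059446948
query mem[0x13]=0x5a, mem[0x1b]=0xf0, mem[0x16]=0x24, mem[0x07]=0x59

MEM[0x13,0x1b,0x16,0x07] = 5a f0 24 59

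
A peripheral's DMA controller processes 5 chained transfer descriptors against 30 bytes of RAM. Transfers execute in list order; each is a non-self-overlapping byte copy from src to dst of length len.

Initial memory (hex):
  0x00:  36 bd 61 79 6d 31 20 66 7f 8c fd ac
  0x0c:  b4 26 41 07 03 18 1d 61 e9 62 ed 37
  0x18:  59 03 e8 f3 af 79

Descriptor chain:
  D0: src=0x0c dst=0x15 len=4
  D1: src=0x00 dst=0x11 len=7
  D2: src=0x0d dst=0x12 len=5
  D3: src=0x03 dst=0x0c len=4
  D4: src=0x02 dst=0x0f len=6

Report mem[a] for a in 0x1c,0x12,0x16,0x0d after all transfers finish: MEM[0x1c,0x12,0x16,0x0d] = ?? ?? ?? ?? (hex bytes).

D0: mem[0x15..0x18] <- [b4 26 41 07]
D1: mem[0x11..0x17] <- [36 bd 61 79 6d 31 20]
D2: mem[0x12..0x16] <- [26 41 07 03 36]
D3: mem[0x0c..0x0f] <- [79 6d 31 20]
D4: mem[0x0f..0x14] <- [61 79 6d 31 20 66]
query mem[0x1c]=0xaf, mem[0x12]=0x31, mem[0x16]=0x36, mem[0x0d]=0x6d

MEM[0x1c,0x12,0x16,0x0d] = af 31 36 6d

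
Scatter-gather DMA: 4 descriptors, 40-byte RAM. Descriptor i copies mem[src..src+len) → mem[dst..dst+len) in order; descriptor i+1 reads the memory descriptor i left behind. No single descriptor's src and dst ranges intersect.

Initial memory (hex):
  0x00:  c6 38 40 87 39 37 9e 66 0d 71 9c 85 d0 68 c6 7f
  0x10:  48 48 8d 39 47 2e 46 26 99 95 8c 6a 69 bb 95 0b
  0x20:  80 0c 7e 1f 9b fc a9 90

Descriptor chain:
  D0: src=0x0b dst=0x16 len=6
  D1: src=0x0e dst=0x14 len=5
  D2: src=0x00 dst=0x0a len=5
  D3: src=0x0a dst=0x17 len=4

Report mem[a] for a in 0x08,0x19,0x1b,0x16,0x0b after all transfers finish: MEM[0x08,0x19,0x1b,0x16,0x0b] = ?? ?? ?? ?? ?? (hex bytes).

D0: mem[0x16..0x1b] <- [85 d0 68 c6 7f 48]
D1: mem[0x14..0x18] <- [c6 7f 48 48 8d]
D2: mem[0x0a..0x0e] <- [c6 38 40 87 39]
D3: mem[0x17..0x1a] <- [c6 38 40 87]
query mem[0x08]=0x0d, mem[0x19]=0x40, mem[0x1b]=0x48, mem[0x16]=0x48, mem[0x0b]=0x38

MEM[0x08,0x19,0x1b,0x16,0x0b] = 0d 40 48 48 38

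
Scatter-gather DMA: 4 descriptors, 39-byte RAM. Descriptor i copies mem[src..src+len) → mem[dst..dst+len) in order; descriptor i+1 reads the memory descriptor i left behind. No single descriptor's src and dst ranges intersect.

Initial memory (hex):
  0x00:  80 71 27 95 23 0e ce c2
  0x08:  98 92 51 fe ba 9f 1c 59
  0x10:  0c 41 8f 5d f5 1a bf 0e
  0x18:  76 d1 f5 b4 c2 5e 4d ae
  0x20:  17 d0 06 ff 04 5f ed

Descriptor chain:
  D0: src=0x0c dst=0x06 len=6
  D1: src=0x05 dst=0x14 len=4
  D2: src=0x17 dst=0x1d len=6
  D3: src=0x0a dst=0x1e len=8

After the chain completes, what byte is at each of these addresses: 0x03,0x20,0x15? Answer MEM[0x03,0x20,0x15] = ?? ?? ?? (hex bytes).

MEM[0x03,0x20,0x15] = 95 ba ba

  after D0: wrote 6B at 0x06 = ba9f1c590c41
  after D1: wrote 4B at 0x14 = 0eba9f1c
  after D2: wrote 6B at 0x1d = 1c76d1f5b4c2
  after D3: wrote 8B at 0x1e = 0c41ba9f1c590c41
query mem[0x03]=0x95, mem[0x20]=0xba, mem[0x15]=0xba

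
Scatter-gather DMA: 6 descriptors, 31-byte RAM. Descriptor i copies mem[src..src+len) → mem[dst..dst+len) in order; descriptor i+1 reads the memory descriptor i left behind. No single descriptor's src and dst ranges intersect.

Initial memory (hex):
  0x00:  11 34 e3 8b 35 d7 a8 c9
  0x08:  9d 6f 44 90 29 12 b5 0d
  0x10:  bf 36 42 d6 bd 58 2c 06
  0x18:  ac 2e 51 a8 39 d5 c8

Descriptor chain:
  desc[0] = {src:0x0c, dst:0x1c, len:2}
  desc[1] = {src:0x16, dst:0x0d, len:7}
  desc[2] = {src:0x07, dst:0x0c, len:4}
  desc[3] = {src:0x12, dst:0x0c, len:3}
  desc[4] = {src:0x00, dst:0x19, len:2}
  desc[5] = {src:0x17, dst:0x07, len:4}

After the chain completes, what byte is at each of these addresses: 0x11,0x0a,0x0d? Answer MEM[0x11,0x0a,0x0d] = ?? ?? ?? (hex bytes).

MEM[0x11,0x0a,0x0d] = 51 34 29

D0: mem[0x1c..0x1d] <- [29 12]
D1: mem[0x0d..0x13] <- [2c 06 ac 2e 51 a8 29]
D2: mem[0x0c..0x0f] <- [c9 9d 6f 44]
D3: mem[0x0c..0x0e] <- [a8 29 bd]
D4: mem[0x19..0x1a] <- [11 34]
D5: mem[0x07..0x0a] <- [06 ac 11 34]
query mem[0x11]=0x51, mem[0x0a]=0x34, mem[0x0d]=0x29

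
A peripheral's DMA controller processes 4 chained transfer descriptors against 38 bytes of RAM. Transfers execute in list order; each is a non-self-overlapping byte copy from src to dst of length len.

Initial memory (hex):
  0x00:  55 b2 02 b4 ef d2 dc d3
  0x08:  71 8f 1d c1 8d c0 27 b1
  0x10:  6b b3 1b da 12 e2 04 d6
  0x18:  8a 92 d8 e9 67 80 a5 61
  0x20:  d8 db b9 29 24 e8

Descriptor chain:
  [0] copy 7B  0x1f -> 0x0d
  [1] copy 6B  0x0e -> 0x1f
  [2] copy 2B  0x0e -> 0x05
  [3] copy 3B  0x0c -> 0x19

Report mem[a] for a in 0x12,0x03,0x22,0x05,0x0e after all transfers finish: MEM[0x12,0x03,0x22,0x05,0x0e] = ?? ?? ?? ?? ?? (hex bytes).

  after D0: wrote 7B at 0x0d = 61d8dbb92924e8
  after D1: wrote 6B at 0x1f = d8dbb92924e8
  after D2: wrote 2B at 0x05 = d8db
  after D3: wrote 3B at 0x19 = 8d61d8
query mem[0x12]=0x24, mem[0x03]=0xb4, mem[0x22]=0x29, mem[0x05]=0xd8, mem[0x0e]=0xd8

MEM[0x12,0x03,0x22,0x05,0x0e] = 24 b4 29 d8 d8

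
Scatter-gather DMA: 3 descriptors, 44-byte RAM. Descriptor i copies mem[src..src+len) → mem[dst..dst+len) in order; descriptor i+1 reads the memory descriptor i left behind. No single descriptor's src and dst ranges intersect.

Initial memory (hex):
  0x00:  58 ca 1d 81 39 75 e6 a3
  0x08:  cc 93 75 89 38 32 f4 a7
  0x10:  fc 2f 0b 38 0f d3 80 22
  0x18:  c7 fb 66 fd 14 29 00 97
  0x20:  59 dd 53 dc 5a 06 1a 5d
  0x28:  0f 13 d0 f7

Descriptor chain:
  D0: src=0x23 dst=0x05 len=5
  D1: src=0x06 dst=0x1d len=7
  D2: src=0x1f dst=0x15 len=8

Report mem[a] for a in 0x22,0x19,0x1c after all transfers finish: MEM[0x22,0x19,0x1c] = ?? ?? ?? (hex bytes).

MEM[0x22,0x19,0x1c] = 89 38 1a

D0: mem[0x05..0x09] <- [dc 5a 06 1a 5d]
D1: mem[0x1d..0x23] <- [5a 06 1a 5d 75 89 38]
D2: mem[0x15..0x1c] <- [1a 5d 75 89 38 5a 06 1a]
query mem[0x22]=0x89, mem[0x19]=0x38, mem[0x1c]=0x1a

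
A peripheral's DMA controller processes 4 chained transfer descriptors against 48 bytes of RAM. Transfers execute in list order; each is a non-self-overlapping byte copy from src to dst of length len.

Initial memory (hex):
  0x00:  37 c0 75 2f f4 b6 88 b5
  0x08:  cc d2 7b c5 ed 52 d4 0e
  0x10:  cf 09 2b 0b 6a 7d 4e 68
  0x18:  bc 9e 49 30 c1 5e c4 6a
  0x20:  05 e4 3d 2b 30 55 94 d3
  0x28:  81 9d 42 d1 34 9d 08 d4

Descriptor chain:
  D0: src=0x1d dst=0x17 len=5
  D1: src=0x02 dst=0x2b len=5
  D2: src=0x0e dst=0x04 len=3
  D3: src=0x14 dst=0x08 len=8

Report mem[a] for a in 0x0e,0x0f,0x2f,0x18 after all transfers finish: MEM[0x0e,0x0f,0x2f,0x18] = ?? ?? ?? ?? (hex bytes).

MEM[0x0e,0x0f,0x2f,0x18] = 05 e4 88 c4

D0: mem[0x17..0x1b] <- [5e c4 6a 05 e4]
D1: mem[0x2b..0x2f] <- [75 2f f4 b6 88]
D2: mem[0x04..0x06] <- [d4 0e cf]
D3: mem[0x08..0x0f] <- [6a 7d 4e 5e c4 6a 05 e4]
query mem[0x0e]=0x05, mem[0x0f]=0xe4, mem[0x2f]=0x88, mem[0x18]=0xc4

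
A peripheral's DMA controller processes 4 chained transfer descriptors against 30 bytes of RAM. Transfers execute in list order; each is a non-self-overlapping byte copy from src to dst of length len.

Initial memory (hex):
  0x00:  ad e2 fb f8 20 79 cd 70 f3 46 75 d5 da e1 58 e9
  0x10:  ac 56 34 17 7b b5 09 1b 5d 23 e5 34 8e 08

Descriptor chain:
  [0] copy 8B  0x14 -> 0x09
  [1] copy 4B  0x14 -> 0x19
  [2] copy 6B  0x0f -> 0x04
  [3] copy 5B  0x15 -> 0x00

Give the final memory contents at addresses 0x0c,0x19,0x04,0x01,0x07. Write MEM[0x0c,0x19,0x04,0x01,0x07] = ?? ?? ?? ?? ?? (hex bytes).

MEM[0x0c,0x19,0x04,0x01,0x07] = 1b 7b 7b 09 34

D0: mem[0x09..0x10] <- [7b b5 09 1b 5d 23 e5 34]
D1: mem[0x19..0x1c] <- [7b b5 09 1b]
D2: mem[0x04..0x09] <- [e5 34 56 34 17 7b]
D3: mem[0x00..0x04] <- [b5 09 1b 5d 7b]
query mem[0x0c]=0x1b, mem[0x19]=0x7b, mem[0x04]=0x7b, mem[0x01]=0x09, mem[0x07]=0x34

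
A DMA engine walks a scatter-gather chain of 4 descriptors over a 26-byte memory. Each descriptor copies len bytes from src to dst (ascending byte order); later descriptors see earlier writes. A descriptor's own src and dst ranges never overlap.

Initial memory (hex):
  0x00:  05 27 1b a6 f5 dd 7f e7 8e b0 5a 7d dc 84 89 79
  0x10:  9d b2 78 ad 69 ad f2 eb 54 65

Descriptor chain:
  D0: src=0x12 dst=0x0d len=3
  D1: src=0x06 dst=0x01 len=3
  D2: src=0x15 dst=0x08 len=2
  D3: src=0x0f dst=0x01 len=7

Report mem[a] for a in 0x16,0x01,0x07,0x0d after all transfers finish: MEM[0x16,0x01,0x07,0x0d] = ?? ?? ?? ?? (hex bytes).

MEM[0x16,0x01,0x07,0x0d] = f2 69 ad 78

D0: mem[0x0d..0x0f] <- [78 ad 69]
D1: mem[0x01..0x03] <- [7f e7 8e]
D2: mem[0x08..0x09] <- [ad f2]
D3: mem[0x01..0x07] <- [69 9d b2 78 ad 69 ad]
query mem[0x16]=0xf2, mem[0x01]=0x69, mem[0x07]=0xad, mem[0x0d]=0x78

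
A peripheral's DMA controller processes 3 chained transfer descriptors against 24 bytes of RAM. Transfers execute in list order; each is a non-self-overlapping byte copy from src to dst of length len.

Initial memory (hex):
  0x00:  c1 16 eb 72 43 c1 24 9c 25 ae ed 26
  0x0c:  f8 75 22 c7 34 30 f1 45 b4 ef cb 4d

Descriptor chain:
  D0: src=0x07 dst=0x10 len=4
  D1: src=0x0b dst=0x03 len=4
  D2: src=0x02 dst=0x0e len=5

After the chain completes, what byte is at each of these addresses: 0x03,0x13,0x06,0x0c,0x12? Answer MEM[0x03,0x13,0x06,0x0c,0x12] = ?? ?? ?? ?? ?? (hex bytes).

[0] 0x07->0x10 len=4 : 9c 25 ae ed
[1] 0x0b->0x03 len=4 : 26 f8 75 22
[2] 0x02->0x0e len=5 : eb 26 f8 75 22
query mem[0x03]=0x26, mem[0x13]=0xed, mem[0x06]=0x22, mem[0x0c]=0xf8, mem[0x12]=0x22

MEM[0x03,0x13,0x06,0x0c,0x12] = 26 ed 22 f8 22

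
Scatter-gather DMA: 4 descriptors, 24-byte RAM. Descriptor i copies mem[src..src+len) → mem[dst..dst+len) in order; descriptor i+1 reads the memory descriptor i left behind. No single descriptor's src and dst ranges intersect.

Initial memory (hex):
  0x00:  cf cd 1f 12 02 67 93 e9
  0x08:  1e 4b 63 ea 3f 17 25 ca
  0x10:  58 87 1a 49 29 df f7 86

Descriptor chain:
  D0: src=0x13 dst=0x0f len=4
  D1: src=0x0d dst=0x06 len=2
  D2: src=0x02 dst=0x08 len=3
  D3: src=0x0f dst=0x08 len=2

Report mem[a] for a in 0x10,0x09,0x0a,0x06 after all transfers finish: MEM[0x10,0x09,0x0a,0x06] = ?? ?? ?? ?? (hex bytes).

  after D0: wrote 4B at 0x0f = 4929dff7
  after D1: wrote 2B at 0x06 = 1725
  after D2: wrote 3B at 0x08 = 1f1202
  after D3: wrote 2B at 0x08 = 4929
query mem[0x10]=0x29, mem[0x09]=0x29, mem[0x0a]=0x02, mem[0x06]=0x17

MEM[0x10,0x09,0x0a,0x06] = 29 29 02 17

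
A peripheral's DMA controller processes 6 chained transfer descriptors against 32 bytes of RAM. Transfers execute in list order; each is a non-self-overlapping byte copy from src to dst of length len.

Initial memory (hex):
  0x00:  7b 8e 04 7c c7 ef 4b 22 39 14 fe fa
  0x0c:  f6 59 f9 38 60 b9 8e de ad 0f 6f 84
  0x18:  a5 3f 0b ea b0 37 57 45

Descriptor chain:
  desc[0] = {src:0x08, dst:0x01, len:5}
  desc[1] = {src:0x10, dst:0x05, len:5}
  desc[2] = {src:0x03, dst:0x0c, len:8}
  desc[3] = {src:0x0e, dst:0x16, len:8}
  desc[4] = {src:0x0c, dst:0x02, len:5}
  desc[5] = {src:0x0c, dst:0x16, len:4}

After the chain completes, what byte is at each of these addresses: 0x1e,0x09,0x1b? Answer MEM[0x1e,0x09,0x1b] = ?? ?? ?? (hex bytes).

MEM[0x1e,0x09,0x1b] = 57 ad fe

[0] 0x08->0x01 len=5 : 39 14 fe fa f6
[1] 0x10->0x05 len=5 : 60 b9 8e de ad
[2] 0x03->0x0c len=8 : fe fa 60 b9 8e de ad fe
[3] 0x0e->0x16 len=8 : 60 b9 8e de ad fe ad 0f
[4] 0x0c->0x02 len=5 : fe fa 60 b9 8e
[5] 0x0c->0x16 len=4 : fe fa 60 b9
query mem[0x1e]=0x57, mem[0x09]=0xad, mem[0x1b]=0xfe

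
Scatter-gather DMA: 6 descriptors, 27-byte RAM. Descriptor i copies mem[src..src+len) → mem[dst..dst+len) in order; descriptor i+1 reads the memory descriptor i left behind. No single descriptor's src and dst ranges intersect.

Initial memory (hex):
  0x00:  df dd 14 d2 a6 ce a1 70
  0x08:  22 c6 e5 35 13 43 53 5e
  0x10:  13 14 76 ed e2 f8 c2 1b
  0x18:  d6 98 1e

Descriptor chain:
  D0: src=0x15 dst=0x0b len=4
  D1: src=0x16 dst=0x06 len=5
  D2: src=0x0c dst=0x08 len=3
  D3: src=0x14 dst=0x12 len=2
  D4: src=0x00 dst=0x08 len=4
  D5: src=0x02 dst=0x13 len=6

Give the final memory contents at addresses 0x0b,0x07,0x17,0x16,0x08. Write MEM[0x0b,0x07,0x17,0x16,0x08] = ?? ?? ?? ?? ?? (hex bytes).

MEM[0x0b,0x07,0x17,0x16,0x08] = d2 1b c2 ce df

[0] 0x15->0x0b len=4 : f8 c2 1b d6
[1] 0x16->0x06 len=5 : c2 1b d6 98 1e
[2] 0x0c->0x08 len=3 : c2 1b d6
[3] 0x14->0x12 len=2 : e2 f8
[4] 0x00->0x08 len=4 : df dd 14 d2
[5] 0x02->0x13 len=6 : 14 d2 a6 ce c2 1b
query mem[0x0b]=0xd2, mem[0x07]=0x1b, mem[0x17]=0xc2, mem[0x16]=0xce, mem[0x08]=0xdf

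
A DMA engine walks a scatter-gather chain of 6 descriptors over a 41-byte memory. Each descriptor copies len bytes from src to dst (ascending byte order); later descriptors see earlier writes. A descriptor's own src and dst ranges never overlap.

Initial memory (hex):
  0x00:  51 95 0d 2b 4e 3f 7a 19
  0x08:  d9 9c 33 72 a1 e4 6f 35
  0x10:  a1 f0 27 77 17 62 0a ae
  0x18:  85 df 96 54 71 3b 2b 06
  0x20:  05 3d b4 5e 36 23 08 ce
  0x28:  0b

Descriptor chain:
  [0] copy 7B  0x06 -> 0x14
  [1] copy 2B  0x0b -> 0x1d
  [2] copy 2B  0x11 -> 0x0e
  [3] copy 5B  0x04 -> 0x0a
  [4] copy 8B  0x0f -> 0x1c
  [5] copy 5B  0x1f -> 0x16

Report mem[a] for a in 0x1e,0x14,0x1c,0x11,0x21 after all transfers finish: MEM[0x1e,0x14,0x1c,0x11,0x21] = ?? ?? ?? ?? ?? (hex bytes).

[0] 0x06->0x14 len=7 : 7a 19 d9 9c 33 72 a1
[1] 0x0b->0x1d len=2 : 72 a1
[2] 0x11->0x0e len=2 : f0 27
[3] 0x04->0x0a len=5 : 4e 3f 7a 19 d9
[4] 0x0f->0x1c len=8 : 27 a1 f0 27 77 7a 19 d9
[5] 0x1f->0x16 len=5 : 27 77 7a 19 d9
query mem[0x1e]=0xf0, mem[0x14]=0x7a, mem[0x1c]=0x27, mem[0x11]=0xf0, mem[0x21]=0x7a

MEM[0x1e,0x14,0x1c,0x11,0x21] = f0 7a 27 f0 7a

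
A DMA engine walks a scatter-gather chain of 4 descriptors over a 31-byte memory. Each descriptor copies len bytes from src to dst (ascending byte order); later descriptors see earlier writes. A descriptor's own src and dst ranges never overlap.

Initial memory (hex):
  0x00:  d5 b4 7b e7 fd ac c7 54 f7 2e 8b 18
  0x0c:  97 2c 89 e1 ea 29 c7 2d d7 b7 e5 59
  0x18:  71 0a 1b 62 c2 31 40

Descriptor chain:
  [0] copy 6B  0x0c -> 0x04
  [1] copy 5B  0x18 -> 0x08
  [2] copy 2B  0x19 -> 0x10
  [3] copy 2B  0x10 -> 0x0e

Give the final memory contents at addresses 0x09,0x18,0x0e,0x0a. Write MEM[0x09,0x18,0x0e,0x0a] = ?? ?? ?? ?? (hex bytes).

MEM[0x09,0x18,0x0e,0x0a] = 0a 71 0a 1b

  after D0: wrote 6B at 0x04 = 972c89e1ea29
  after D1: wrote 5B at 0x08 = 710a1b62c2
  after D2: wrote 2B at 0x10 = 0a1b
  after D3: wrote 2B at 0x0e = 0a1b
query mem[0x09]=0x0a, mem[0x18]=0x71, mem[0x0e]=0x0a, mem[0x0a]=0x1b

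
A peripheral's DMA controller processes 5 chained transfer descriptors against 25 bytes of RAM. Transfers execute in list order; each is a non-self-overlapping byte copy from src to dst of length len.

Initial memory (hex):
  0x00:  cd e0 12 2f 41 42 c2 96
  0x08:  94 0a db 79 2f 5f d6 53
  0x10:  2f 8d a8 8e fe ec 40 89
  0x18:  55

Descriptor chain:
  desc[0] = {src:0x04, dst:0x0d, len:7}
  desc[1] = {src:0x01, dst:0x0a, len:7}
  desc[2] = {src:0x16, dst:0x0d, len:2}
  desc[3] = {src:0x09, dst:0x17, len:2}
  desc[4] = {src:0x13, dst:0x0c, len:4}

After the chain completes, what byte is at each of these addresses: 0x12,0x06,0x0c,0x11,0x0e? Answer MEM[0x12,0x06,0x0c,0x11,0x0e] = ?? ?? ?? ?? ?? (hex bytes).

MEM[0x12,0x06,0x0c,0x11,0x0e] = 0a c2 db 94 ec

#0 dst[0x0d+7] := {0x41,0x42,0xc2,0x96,0x94,0x0a,0xdb}
#1 dst[0x0a+7] := {0xe0,0x12,0x2f,0x41,0x42,0xc2,0x96}
#2 dst[0x0d+2] := {0x40,0x89}
#3 dst[0x17+2] := {0x0a,0xe0}
#4 dst[0x0c+4] := {0xdb,0xfe,0xec,0x40}
query mem[0x12]=0x0a, mem[0x06]=0xc2, mem[0x0c]=0xdb, mem[0x11]=0x94, mem[0x0e]=0xec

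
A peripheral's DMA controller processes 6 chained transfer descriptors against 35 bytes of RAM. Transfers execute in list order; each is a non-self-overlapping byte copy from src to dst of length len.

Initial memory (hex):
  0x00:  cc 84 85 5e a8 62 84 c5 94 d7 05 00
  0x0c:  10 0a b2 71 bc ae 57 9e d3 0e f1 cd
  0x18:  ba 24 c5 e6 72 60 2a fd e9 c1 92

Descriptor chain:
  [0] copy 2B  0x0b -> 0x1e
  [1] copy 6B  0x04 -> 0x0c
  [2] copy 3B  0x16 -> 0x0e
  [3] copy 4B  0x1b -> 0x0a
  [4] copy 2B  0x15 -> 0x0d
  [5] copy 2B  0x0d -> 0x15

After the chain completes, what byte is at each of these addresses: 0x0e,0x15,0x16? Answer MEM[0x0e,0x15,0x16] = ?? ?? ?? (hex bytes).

D0: mem[0x1e..0x1f] <- [00 10]
D1: mem[0x0c..0x11] <- [a8 62 84 c5 94 d7]
D2: mem[0x0e..0x10] <- [f1 cd ba]
D3: mem[0x0a..0x0d] <- [e6 72 60 00]
D4: mem[0x0d..0x0e] <- [0e f1]
D5: mem[0x15..0x16] <- [0e f1]
query mem[0x0e]=0xf1, mem[0x15]=0x0e, mem[0x16]=0xf1

MEM[0x0e,0x15,0x16] = f1 0e f1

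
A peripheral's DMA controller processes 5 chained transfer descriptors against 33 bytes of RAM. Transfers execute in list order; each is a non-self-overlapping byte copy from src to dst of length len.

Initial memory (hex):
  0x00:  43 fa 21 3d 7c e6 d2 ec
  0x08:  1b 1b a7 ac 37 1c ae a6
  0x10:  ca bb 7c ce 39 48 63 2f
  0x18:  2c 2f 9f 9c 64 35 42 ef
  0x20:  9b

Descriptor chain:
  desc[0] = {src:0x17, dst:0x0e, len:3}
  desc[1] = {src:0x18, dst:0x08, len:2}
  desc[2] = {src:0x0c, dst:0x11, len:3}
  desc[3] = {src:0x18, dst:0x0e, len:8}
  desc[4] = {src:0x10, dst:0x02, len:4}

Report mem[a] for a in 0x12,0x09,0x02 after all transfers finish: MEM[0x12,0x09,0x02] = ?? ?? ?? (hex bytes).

MEM[0x12,0x09,0x02] = 64 2f 9f

#0 dst[0x0e+3] := {0x2f,0x2c,0x2f}
#1 dst[0x08+2] := {0x2c,0x2f}
#2 dst[0x11+3] := {0x37,0x1c,0x2f}
#3 dst[0x0e+8] := {0x2c,0x2f,0x9f,0x9c,0x64,0x35,0x42,0xef}
#4 dst[0x02+4] := {0x9f,0x9c,0x64,0x35}
query mem[0x12]=0x64, mem[0x09]=0x2f, mem[0x02]=0x9f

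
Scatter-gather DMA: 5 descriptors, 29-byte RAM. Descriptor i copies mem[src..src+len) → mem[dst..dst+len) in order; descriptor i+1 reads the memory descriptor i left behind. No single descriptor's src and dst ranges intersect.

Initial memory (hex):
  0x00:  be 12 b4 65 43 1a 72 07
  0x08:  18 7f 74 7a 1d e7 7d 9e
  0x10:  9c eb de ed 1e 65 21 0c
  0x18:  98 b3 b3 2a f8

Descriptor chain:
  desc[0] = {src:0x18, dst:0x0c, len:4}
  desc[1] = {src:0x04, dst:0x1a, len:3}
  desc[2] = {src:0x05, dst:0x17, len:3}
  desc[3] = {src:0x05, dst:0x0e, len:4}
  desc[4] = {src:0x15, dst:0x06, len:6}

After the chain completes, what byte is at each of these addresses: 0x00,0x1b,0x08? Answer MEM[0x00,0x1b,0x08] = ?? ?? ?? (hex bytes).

MEM[0x00,0x1b,0x08] = be 1a 1a

#0 dst[0x0c+4] := {0x98,0xb3,0xb3,0x2a}
#1 dst[0x1a+3] := {0x43,0x1a,0x72}
#2 dst[0x17+3] := {0x1a,0x72,0x07}
#3 dst[0x0e+4] := {0x1a,0x72,0x07,0x18}
#4 dst[0x06+6] := {0x65,0x21,0x1a,0x72,0x07,0x43}
query mem[0x00]=0xbe, mem[0x1b]=0x1a, mem[0x08]=0x1a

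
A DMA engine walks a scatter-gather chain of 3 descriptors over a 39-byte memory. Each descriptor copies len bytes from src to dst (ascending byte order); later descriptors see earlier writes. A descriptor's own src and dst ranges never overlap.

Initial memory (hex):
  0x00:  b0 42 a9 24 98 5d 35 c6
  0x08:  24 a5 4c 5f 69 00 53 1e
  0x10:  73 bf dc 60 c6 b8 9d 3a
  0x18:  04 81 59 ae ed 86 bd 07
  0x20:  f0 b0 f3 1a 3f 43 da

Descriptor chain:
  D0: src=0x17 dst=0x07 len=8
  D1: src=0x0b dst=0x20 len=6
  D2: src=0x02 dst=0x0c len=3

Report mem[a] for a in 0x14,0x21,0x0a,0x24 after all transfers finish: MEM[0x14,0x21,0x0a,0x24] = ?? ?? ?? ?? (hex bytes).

MEM[0x14,0x21,0x0a,0x24] = c6 ed 59 1e

  after D0: wrote 8B at 0x07 = 3a048159aeed86bd
  after D1: wrote 6B at 0x20 = aeed86bd1e73
  after D2: wrote 3B at 0x0c = a92498
query mem[0x14]=0xc6, mem[0x21]=0xed, mem[0x0a]=0x59, mem[0x24]=0x1e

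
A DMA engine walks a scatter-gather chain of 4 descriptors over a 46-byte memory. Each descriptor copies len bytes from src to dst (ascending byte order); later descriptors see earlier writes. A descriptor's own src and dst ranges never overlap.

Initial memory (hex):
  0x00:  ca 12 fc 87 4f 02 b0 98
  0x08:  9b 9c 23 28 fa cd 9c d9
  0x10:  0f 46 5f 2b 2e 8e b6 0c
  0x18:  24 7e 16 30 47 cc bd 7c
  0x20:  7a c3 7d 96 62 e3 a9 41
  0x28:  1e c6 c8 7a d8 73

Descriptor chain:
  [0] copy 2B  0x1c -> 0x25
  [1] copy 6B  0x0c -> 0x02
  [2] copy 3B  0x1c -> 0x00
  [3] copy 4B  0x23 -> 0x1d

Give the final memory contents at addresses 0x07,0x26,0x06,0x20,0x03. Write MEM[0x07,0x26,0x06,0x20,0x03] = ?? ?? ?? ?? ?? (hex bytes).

D0: mem[0x25..0x26] <- [47 cc]
D1: mem[0x02..0x07] <- [fa cd 9c d9 0f 46]
D2: mem[0x00..0x02] <- [47 cc bd]
D3: mem[0x1d..0x20] <- [96 62 47 cc]
query mem[0x07]=0x46, mem[0x26]=0xcc, mem[0x06]=0x0f, mem[0x20]=0xcc, mem[0x03]=0xcd

MEM[0x07,0x26,0x06,0x20,0x03] = 46 cc 0f cc cd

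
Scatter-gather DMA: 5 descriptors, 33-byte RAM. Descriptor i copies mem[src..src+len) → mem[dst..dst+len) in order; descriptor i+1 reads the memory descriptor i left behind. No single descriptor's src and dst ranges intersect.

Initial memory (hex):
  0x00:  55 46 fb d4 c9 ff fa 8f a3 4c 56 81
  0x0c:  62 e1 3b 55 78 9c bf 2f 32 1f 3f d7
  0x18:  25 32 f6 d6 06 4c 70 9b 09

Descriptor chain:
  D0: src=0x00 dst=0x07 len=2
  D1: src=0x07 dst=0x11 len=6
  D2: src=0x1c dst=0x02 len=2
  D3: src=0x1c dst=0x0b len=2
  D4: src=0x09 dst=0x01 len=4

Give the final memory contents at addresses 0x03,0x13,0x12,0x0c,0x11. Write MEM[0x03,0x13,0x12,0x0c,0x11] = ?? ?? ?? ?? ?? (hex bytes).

MEM[0x03,0x13,0x12,0x0c,0x11] = 06 4c 46 4c 55

D0: mem[0x07..0x08] <- [55 46]
D1: mem[0x11..0x16] <- [55 46 4c 56 81 62]
D2: mem[0x02..0x03] <- [06 4c]
D3: mem[0x0b..0x0c] <- [06 4c]
D4: mem[0x01..0x04] <- [4c 56 06 4c]
query mem[0x03]=0x06, mem[0x13]=0x4c, mem[0x12]=0x46, mem[0x0c]=0x4c, mem[0x11]=0x55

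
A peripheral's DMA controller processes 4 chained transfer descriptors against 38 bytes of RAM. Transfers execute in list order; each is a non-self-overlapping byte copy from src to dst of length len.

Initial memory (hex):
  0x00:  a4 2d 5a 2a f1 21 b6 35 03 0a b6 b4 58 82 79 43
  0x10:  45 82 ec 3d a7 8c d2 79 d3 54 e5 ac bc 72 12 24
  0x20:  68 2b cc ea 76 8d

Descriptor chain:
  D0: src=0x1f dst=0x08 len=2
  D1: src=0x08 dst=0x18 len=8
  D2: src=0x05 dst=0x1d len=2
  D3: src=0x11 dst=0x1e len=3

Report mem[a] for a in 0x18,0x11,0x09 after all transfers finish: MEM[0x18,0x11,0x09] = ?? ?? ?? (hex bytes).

  after D0: wrote 2B at 0x08 = 2468
  after D1: wrote 8B at 0x18 = 2468b6b458827943
  after D2: wrote 2B at 0x1d = 21b6
  after D3: wrote 3B at 0x1e = 82ec3d
query mem[0x18]=0x24, mem[0x11]=0x82, mem[0x09]=0x68

MEM[0x18,0x11,0x09] = 24 82 68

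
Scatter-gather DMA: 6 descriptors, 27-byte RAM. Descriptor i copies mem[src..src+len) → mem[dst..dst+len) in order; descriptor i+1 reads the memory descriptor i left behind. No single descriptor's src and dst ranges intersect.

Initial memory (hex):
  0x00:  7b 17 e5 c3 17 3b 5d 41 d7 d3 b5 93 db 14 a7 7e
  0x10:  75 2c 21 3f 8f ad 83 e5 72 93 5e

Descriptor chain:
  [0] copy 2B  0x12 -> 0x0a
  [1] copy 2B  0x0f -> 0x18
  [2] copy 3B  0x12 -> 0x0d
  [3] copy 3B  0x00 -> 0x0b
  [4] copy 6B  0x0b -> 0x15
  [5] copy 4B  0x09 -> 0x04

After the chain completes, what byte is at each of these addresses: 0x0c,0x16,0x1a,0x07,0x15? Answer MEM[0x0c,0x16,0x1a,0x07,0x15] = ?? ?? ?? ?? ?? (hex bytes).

MEM[0x0c,0x16,0x1a,0x07,0x15] = 17 17 75 17 7b

#0 dst[0x0a+2] := {0x21,0x3f}
#1 dst[0x18+2] := {0x7e,0x75}
#2 dst[0x0d+3] := {0x21,0x3f,0x8f}
#3 dst[0x0b+3] := {0x7b,0x17,0xe5}
#4 dst[0x15+6] := {0x7b,0x17,0xe5,0x3f,0x8f,0x75}
#5 dst[0x04+4] := {0xd3,0x21,0x7b,0x17}
query mem[0x0c]=0x17, mem[0x16]=0x17, mem[0x1a]=0x75, mem[0x07]=0x17, mem[0x15]=0x7b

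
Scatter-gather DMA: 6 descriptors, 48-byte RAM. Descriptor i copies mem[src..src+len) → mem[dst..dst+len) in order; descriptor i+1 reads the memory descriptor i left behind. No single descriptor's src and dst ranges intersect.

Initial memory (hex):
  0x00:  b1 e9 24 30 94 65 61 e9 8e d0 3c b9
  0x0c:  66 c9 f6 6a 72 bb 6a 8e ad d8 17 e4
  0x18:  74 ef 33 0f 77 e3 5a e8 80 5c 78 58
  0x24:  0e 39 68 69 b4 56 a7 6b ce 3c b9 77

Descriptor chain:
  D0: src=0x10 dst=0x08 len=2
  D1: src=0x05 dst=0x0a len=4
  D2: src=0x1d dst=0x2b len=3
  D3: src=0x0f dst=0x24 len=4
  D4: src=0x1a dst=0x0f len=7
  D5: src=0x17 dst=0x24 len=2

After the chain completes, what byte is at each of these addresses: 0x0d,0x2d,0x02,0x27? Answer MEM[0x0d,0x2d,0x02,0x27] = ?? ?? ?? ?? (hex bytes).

#0 dst[0x08+2] := {0x72,0xbb}
#1 dst[0x0a+4] := {0x65,0x61,0xe9,0x72}
#2 dst[0x2b+3] := {0xe3,0x5a,0xe8}
#3 dst[0x24+4] := {0x6a,0x72,0xbb,0x6a}
#4 dst[0x0f+7] := {0x33,0x0f,0x77,0xe3,0x5a,0xe8,0x80}
#5 dst[0x24+2] := {0xe4,0x74}
query mem[0x0d]=0x72, mem[0x2d]=0xe8, mem[0x02]=0x24, mem[0x27]=0x6a

MEM[0x0d,0x2d,0x02,0x27] = 72 e8 24 6a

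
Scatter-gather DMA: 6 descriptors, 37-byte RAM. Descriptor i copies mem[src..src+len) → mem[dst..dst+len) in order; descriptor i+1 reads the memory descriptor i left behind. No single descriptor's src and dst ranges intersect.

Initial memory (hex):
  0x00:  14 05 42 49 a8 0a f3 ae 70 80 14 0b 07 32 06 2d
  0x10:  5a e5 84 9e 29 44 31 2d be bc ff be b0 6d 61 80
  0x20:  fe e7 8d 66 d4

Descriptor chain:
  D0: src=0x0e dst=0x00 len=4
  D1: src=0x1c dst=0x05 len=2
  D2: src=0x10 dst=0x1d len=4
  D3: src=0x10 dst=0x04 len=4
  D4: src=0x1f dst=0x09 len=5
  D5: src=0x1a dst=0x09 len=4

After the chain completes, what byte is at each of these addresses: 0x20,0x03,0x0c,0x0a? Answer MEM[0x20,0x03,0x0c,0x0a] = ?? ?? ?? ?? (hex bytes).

MEM[0x20,0x03,0x0c,0x0a] = 9e e5 5a be

D0: mem[0x00..0x03] <- [06 2d 5a e5]
D1: mem[0x05..0x06] <- [b0 6d]
D2: mem[0x1d..0x20] <- [5a e5 84 9e]
D3: mem[0x04..0x07] <- [5a e5 84 9e]
D4: mem[0x09..0x0d] <- [84 9e e7 8d 66]
D5: mem[0x09..0x0c] <- [ff be b0 5a]
query mem[0x20]=0x9e, mem[0x03]=0xe5, mem[0x0c]=0x5a, mem[0x0a]=0xbe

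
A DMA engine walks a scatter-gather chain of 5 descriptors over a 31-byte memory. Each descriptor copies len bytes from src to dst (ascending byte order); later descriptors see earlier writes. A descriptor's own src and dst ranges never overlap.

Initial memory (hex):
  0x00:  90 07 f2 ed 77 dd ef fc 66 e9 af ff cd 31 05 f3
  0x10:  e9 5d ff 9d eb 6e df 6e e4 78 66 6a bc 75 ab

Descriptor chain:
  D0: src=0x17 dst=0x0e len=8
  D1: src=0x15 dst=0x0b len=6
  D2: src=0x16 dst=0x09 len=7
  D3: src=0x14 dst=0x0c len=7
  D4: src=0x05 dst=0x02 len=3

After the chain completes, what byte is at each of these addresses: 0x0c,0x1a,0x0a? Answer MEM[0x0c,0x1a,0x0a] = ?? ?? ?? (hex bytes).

MEM[0x0c,0x1a,0x0a] = 75 66 6e

#0 dst[0x0e+8] := {0x6e,0xe4,0x78,0x66,0x6a,0xbc,0x75,0xab}
#1 dst[0x0b+6] := {0xab,0xdf,0x6e,0xe4,0x78,0x66}
#2 dst[0x09+7] := {0xdf,0x6e,0xe4,0x78,0x66,0x6a,0xbc}
#3 dst[0x0c+7] := {0x75,0xab,0xdf,0x6e,0xe4,0x78,0x66}
#4 dst[0x02+3] := {0xdd,0xef,0xfc}
query mem[0x0c]=0x75, mem[0x1a]=0x66, mem[0x0a]=0x6e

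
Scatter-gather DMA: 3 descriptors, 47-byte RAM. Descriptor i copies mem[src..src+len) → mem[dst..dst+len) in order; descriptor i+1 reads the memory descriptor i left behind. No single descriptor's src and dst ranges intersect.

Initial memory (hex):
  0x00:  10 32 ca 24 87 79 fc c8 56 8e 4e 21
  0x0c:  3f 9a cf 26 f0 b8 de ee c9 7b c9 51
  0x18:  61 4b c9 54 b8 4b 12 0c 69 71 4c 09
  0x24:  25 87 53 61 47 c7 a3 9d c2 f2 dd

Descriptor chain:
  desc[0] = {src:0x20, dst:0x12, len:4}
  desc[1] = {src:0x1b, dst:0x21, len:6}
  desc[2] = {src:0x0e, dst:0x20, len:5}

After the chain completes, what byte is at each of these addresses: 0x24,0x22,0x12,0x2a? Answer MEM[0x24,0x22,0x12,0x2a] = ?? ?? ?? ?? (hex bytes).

MEM[0x24,0x22,0x12,0x2a] = 69 f0 69 a3

[0] 0x20->0x12 len=4 : 69 71 4c 09
[1] 0x1b->0x21 len=6 : 54 b8 4b 12 0c 69
[2] 0x0e->0x20 len=5 : cf 26 f0 b8 69
query mem[0x24]=0x69, mem[0x22]=0xf0, mem[0x12]=0x69, mem[0x2a]=0xa3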